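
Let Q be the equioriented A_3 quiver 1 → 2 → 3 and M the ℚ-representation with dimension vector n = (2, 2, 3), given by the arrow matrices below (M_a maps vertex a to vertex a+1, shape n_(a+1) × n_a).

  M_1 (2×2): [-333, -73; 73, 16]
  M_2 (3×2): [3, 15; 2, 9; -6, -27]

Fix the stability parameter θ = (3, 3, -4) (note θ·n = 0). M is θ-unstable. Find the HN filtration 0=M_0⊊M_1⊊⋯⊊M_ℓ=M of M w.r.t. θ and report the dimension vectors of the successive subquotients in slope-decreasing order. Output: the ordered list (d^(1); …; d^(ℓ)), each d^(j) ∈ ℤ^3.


Via rank(M_{q-1}∘⋯∘M_p): M ≅ I[1,3]^2, I[3,3].
μ_θ-semistable layers: μ^(1)=2/3; μ^(2)=-4

((2, 2, 2); (0, 0, 1))


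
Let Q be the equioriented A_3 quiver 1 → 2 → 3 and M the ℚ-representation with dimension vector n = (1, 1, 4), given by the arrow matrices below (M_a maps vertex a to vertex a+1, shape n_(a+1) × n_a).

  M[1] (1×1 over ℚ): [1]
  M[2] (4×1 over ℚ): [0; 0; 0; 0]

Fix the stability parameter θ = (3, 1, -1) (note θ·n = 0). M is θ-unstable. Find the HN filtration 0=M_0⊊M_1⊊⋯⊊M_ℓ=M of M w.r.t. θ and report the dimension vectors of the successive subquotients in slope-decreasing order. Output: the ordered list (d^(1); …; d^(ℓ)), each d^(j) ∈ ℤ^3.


Barcode: M ≅ I[1,2], I[3,3]^4. HN layers by μ_θ (2 steps, strictly decreasing):
  μ^(1)=2; μ^(2)=-1

((1, 1, 0); (0, 0, 4))


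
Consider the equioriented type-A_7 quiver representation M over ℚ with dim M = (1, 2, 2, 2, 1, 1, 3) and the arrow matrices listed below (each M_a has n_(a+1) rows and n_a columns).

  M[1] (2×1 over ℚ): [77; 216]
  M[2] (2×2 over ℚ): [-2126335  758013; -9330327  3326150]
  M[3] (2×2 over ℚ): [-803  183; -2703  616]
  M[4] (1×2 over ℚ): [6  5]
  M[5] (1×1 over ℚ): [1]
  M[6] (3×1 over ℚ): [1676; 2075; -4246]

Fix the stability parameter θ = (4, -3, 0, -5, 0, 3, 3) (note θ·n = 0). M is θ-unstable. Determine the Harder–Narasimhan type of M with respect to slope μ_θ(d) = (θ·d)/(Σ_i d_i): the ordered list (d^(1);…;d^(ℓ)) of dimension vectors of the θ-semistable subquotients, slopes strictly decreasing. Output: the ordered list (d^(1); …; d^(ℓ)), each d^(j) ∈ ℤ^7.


Barcode: M ≅ I[1,7], I[2,4], I[7,7]^2. HN layers by μ_θ (5 steps, strictly decreasing):
  μ^(1)=3; μ^(2)=0; μ^(3)=-1; μ^(4)=-5/2; μ^(5)=-3

((0, 0, 0, 0, 0, 1, 3); (0, 0, 0, 0, 1, 0, 0); (1, 1, 1, 1, 0, 0, 0); (0, 0, 1, 1, 0, 0, 0); (0, 1, 0, 0, 0, 0, 0))


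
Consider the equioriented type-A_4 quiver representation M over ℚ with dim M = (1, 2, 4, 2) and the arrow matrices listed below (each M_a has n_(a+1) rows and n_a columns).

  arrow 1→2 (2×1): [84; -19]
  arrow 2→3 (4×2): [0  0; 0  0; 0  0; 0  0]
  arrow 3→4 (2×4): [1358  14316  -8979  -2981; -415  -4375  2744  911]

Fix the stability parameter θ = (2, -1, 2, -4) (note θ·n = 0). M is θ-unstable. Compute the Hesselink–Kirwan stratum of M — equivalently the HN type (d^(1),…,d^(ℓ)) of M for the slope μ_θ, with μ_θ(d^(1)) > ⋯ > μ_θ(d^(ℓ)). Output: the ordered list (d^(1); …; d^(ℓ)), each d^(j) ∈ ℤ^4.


Via rank(M_{q-1}∘⋯∘M_p): M ≅ I[1,2], I[2,2], I[3,3]^2, I[3,4]^2.
μ_θ-semistable layers: μ^(1)=2; μ^(2)=1/2; μ^(3)=-1

((0, 0, 2, 0); (1, 1, 0, 0); (0, 1, 2, 2))


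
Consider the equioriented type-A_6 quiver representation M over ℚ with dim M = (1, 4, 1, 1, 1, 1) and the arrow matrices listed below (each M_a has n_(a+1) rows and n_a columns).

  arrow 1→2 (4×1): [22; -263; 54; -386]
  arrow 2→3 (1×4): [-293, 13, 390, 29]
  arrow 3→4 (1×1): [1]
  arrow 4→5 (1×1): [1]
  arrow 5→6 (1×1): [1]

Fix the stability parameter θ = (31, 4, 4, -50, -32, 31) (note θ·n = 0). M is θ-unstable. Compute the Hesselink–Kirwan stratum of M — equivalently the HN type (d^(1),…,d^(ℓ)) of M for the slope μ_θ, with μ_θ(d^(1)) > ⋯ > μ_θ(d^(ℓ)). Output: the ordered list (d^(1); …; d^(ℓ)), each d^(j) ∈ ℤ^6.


Barcode: M ≅ I[1,6], I[2,2]^3. HN layers by μ_θ (3 steps, strictly decreasing):
  μ^(1)=31; μ^(2)=4; μ^(3)=-43/5

((0, 0, 0, 0, 0, 1); (0, 3, 0, 0, 0, 0); (1, 1, 1, 1, 1, 0))


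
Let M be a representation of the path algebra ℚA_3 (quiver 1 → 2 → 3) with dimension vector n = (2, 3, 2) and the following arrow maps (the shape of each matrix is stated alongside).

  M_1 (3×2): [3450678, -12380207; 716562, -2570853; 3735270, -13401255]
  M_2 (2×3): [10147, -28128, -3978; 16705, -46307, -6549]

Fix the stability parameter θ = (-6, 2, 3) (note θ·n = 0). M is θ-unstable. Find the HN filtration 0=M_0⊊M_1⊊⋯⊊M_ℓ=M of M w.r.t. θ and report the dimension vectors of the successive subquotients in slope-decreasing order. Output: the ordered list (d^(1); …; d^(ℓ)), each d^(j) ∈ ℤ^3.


Interval decomposition of M: I[1,1], I[1,3], I[2,2], I[2,3].
HN type (ℓ=3): μ^(1)=3; μ^(2)=2; μ^(3)=-6

((0, 0, 2); (0, 3, 0); (2, 0, 0))


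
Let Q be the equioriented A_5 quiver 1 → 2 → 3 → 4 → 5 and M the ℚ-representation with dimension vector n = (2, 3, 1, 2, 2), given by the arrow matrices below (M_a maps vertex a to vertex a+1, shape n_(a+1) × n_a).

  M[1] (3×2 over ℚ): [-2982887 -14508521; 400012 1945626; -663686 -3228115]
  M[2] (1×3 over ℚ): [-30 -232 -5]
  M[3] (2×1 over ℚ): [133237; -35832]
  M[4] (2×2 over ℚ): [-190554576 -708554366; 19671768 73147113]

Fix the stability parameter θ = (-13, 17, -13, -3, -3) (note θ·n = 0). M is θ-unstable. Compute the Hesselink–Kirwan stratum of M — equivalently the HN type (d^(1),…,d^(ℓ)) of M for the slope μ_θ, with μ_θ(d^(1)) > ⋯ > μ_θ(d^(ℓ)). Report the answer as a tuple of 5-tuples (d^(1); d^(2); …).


Interval decomposition of M: I[1,2], I[1,4], I[2,2], I[4,5], I[5,5].
HN type (ℓ=4): μ^(1)=17; μ^(2)=1/3; μ^(3)=-3; μ^(4)=-13

((0, 2, 0, 0, 0); (0, 1, 1, 1, 0); (0, 0, 0, 1, 2); (2, 0, 0, 0, 0))


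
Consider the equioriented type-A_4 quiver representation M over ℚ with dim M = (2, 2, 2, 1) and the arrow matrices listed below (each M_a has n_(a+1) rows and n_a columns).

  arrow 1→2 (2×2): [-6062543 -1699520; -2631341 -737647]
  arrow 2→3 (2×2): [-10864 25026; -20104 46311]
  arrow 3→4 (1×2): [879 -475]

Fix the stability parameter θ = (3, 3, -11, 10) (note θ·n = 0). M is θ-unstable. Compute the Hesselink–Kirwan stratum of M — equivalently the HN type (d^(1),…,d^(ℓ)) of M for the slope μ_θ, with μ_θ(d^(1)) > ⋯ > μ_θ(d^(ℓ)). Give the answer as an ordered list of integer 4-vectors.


Via rank(M_{q-1}∘⋯∘M_p): M ≅ I[1,2], I[1,4], I[3,3].
μ_θ-semistable layers: μ^(1)=10; μ^(2)=3; μ^(3)=-5/3; μ^(4)=-11

((0, 0, 0, 1); (1, 1, 0, 0); (1, 1, 1, 0); (0, 0, 1, 0))


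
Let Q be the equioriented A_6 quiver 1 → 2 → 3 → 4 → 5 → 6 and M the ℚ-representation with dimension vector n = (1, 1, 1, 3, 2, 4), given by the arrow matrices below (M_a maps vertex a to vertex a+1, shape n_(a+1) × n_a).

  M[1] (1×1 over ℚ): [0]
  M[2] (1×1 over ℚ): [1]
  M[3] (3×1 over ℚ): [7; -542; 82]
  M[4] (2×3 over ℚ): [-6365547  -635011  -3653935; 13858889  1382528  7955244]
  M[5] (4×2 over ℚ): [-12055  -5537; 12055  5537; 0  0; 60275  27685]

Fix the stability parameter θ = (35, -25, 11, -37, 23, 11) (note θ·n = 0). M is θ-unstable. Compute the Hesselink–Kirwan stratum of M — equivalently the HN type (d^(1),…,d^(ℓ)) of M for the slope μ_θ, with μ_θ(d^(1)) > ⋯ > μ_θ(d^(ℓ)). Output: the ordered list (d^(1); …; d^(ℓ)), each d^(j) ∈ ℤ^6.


Via rank(M_{q-1}∘⋯∘M_p): M ≅ I[1,1], I[2,5], I[4,4], I[4,6], I[6,6]^3.
μ_θ-semistable layers: μ^(1)=35; μ^(2)=23; μ^(3)=17; μ^(4)=11; μ^(5)=-13; μ^(6)=-25; μ^(7)=-37

((1, 0, 0, 0, 0, 0); (0, 0, 0, 0, 1, 0); (0, 0, 0, 0, 1, 1); (0, 0, 0, 0, 0, 3); (0, 0, 1, 1, 0, 0); (0, 1, 0, 0, 0, 0); (0, 0, 0, 2, 0, 0))


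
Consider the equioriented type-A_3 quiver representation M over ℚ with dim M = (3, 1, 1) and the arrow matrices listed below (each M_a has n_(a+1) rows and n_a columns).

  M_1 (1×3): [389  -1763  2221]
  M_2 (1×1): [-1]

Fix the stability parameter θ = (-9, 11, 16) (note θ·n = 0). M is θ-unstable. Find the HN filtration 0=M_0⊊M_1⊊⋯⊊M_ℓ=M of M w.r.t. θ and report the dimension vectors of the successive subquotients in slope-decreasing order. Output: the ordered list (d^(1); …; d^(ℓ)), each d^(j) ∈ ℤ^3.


Barcode: M ≅ I[1,1]^2, I[1,3]. HN layers by μ_θ (3 steps, strictly decreasing):
  μ^(1)=16; μ^(2)=11; μ^(3)=-9

((0, 0, 1); (0, 1, 0); (3, 0, 0))


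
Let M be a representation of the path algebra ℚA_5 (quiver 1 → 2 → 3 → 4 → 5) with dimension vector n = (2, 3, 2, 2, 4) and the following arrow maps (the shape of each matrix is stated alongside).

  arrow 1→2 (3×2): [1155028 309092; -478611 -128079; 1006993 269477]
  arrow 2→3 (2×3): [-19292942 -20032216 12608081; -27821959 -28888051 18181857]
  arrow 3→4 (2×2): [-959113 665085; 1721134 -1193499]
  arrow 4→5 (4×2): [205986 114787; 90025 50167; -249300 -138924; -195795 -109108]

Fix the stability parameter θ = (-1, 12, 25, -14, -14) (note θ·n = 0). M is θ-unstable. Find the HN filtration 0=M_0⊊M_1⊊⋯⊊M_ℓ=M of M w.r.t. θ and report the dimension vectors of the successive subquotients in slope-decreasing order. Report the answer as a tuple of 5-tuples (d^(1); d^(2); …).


Interval decomposition of M: I[1,1], I[1,5], I[2,2], I[2,5], I[5,5]^2.
HN type (ℓ=4): μ^(1)=12; μ^(2)=9/4; μ^(3)=-1; μ^(4)=-14

((0, 1, 0, 0, 0); (0, 2, 2, 2, 2); (2, 0, 0, 0, 0); (0, 0, 0, 0, 2))


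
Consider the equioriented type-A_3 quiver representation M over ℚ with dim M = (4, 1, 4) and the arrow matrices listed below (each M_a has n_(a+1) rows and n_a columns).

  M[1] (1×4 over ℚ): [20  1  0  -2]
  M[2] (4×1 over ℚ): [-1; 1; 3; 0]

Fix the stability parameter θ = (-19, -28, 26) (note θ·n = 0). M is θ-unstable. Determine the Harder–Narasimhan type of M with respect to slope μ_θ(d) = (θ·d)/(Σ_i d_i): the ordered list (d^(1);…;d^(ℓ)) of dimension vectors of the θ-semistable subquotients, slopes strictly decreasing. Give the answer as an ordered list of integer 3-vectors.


Interval decomposition of M: I[1,1]^3, I[1,3], I[3,3]^3.
HN type (ℓ=3): μ^(1)=26; μ^(2)=-19; μ^(3)=-47/2

((0, 0, 4); (3, 0, 0); (1, 1, 0))


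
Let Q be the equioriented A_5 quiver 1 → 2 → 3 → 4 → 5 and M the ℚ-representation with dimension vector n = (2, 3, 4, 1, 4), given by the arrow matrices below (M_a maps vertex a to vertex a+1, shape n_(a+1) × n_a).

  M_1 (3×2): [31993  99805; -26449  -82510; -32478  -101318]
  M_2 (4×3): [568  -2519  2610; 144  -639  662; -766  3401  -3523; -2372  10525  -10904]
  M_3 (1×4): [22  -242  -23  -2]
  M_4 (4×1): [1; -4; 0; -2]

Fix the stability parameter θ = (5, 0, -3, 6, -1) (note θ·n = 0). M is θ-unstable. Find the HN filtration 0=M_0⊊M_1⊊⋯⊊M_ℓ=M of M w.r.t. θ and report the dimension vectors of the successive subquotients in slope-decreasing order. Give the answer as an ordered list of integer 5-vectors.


Interval decomposition of M: I[1,2], I[1,5], I[2,3], I[3,3]^2, I[5,5]^3.
HN type (ℓ=5): μ^(1)=5/2; μ^(2)=2/3; μ^(3)=-1; μ^(4)=-3/2; μ^(5)=-3

((1, 1, 0, 1, 1); (1, 1, 1, 0, 0); (0, 0, 0, 0, 3); (0, 1, 1, 0, 0); (0, 0, 2, 0, 0))


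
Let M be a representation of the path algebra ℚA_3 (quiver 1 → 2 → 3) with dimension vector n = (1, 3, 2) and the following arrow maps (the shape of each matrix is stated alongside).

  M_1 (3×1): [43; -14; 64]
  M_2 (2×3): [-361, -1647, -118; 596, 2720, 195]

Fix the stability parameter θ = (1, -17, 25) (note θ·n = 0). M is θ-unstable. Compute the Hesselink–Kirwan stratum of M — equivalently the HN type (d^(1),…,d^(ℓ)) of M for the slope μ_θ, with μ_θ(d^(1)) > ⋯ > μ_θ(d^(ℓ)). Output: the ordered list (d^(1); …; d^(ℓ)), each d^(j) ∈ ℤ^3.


Barcode: M ≅ I[1,3], I[2,2], I[2,3]. HN layers by μ_θ (3 steps, strictly decreasing):
  μ^(1)=25; μ^(2)=-8; μ^(3)=-17

((0, 0, 2); (1, 1, 0); (0, 2, 0))


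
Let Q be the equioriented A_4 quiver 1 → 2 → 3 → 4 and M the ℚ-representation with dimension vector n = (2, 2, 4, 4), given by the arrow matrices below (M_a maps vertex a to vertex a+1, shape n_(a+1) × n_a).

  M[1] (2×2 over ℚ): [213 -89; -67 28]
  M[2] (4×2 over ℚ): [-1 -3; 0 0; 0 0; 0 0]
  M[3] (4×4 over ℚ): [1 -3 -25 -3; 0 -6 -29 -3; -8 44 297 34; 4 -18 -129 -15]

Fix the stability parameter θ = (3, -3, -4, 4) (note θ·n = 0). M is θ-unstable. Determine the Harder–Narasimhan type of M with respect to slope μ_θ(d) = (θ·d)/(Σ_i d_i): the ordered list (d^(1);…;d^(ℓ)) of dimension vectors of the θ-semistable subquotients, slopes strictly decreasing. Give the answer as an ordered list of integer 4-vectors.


Barcode: M ≅ I[1,2], I[1,4], I[3,3], I[3,4]^2, I[4,4]. HN layers by μ_θ (4 steps, strictly decreasing):
  μ^(1)=4; μ^(2)=0; μ^(3)=-4/3; μ^(4)=-4

((0, 0, 0, 4); (1, 1, 0, 0); (1, 1, 1, 0); (0, 0, 3, 0))


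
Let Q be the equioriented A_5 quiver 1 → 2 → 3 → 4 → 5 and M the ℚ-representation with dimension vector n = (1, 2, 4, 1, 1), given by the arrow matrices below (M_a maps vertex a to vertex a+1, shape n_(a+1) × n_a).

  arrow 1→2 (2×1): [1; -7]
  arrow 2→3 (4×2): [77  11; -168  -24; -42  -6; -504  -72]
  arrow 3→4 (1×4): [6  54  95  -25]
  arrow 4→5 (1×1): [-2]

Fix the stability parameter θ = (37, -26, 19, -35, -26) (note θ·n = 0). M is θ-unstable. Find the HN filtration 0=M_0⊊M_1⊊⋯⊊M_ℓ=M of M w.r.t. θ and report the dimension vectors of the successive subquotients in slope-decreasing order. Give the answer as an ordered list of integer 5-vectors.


Interval decomposition of M: I[1,2], I[2,3], I[3,3]^2, I[3,5].
HN type (ℓ=4): μ^(1)=19; μ^(2)=11/2; μ^(3)=-14; μ^(4)=-26

((0, 0, 3, 0, 0); (1, 1, 0, 0, 0); (0, 0, 1, 1, 1); (0, 1, 0, 0, 0))


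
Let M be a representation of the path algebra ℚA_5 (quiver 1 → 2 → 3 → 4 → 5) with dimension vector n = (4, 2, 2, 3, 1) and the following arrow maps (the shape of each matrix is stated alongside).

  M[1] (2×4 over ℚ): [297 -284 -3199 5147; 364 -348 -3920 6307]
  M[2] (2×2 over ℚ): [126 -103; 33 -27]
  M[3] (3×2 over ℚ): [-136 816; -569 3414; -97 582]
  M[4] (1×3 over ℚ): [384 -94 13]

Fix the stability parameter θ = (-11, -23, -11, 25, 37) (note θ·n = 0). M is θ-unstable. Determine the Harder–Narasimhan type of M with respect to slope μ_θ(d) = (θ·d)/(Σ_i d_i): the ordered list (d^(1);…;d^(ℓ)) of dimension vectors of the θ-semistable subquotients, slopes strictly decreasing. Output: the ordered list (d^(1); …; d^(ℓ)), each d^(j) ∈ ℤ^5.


Via rank(M_{q-1}∘⋯∘M_p): M ≅ I[1,1]^2, I[1,3], I[1,5], I[4,4]^2.
μ_θ-semistable layers: μ^(1)=37; μ^(2)=25; μ^(3)=-11; μ^(4)=-17

((0, 0, 0, 0, 1); (0, 0, 0, 3, 0); (2, 0, 2, 0, 0); (2, 2, 0, 0, 0))


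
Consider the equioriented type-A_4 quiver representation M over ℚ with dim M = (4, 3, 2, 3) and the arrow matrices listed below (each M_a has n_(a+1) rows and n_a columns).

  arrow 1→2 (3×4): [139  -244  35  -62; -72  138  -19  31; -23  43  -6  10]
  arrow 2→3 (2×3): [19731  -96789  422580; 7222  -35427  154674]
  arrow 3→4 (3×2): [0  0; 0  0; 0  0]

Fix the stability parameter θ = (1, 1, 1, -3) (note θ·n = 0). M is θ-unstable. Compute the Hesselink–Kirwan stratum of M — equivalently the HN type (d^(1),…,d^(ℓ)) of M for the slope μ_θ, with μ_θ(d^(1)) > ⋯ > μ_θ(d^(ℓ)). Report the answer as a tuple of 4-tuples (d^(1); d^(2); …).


Via rank(M_{q-1}∘⋯∘M_p): M ≅ I[1,1], I[1,2], I[1,3]^2, I[4,4]^3.
μ_θ-semistable layers: μ^(1)=1; μ^(2)=-3

((4, 3, 2, 0); (0, 0, 0, 3))


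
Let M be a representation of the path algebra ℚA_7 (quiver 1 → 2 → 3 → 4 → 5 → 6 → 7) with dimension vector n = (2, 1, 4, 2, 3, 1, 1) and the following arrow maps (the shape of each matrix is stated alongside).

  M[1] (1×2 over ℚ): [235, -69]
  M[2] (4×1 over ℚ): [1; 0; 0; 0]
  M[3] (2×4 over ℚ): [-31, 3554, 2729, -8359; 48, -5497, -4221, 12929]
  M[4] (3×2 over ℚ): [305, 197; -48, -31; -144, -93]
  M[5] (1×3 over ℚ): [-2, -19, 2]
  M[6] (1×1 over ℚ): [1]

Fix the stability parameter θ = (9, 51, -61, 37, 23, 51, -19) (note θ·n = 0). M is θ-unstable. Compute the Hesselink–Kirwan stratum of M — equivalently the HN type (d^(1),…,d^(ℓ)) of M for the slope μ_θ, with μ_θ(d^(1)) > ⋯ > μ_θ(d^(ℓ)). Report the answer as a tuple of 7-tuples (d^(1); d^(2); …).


Barcode: M ≅ I[1,1], I[1,7], I[3,3]^2, I[3,5], I[5,5]. HN layers by μ_θ (5 steps, strictly decreasing):
  μ^(1)=30; μ^(2)=23; μ^(3)=9; μ^(4)=-1/3; μ^(5)=-61

((0, 0, 0, 1, 1, 0, 0); (0, 0, 0, 1, 2, 1, 1); (1, 0, 0, 0, 0, 0, 0); (1, 1, 1, 0, 0, 0, 0); (0, 0, 3, 0, 0, 0, 0))


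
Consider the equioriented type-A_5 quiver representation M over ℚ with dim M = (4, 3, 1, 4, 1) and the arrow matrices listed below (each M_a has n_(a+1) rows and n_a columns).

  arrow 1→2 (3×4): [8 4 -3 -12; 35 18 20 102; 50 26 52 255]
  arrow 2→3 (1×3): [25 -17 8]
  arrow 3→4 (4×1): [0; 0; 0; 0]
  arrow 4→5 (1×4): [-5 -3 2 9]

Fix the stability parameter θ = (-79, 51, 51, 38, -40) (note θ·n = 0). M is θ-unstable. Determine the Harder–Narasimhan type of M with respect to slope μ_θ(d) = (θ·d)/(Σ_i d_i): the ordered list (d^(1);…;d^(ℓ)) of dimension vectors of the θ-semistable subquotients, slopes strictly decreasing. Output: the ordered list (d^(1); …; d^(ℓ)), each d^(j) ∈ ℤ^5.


Via rank(M_{q-1}∘⋯∘M_p): M ≅ I[1,1], I[1,2]^2, I[1,3], I[4,4]^3, I[4,5].
μ_θ-semistable layers: μ^(1)=51; μ^(2)=38; μ^(3)=-1; μ^(4)=-79

((0, 3, 1, 0, 0); (0, 0, 0, 3, 0); (0, 0, 0, 1, 1); (4, 0, 0, 0, 0))


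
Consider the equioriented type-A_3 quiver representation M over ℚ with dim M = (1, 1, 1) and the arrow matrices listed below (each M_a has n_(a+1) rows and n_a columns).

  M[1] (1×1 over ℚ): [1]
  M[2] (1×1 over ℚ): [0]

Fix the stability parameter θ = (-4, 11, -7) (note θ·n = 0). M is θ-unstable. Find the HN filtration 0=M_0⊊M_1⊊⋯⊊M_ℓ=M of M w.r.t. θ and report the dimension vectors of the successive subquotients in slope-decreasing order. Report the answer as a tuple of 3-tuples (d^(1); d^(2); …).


Barcode: M ≅ I[1,2], I[3,3]. HN layers by μ_θ (3 steps, strictly decreasing):
  μ^(1)=11; μ^(2)=-4; μ^(3)=-7

((0, 1, 0); (1, 0, 0); (0, 0, 1))


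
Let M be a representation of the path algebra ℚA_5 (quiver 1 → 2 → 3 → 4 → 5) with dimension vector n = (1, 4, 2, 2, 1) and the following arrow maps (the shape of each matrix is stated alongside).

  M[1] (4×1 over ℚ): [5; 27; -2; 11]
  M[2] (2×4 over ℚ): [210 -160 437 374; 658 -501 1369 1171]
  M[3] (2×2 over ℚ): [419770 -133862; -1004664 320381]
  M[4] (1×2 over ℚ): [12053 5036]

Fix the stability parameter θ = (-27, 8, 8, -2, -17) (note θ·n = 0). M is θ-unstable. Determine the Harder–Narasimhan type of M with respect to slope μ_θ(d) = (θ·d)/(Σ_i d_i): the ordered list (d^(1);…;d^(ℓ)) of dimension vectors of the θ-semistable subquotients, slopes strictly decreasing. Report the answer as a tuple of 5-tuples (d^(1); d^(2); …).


Via rank(M_{q-1}∘⋯∘M_p): M ≅ I[1,4], I[2,2]^2, I[2,5].
μ_θ-semistable layers: μ^(1)=8; μ^(2)=14/3; μ^(3)=-3/4; μ^(4)=-27

((0, 2, 0, 0, 0); (0, 1, 1, 1, 0); (0, 1, 1, 1, 1); (1, 0, 0, 0, 0))


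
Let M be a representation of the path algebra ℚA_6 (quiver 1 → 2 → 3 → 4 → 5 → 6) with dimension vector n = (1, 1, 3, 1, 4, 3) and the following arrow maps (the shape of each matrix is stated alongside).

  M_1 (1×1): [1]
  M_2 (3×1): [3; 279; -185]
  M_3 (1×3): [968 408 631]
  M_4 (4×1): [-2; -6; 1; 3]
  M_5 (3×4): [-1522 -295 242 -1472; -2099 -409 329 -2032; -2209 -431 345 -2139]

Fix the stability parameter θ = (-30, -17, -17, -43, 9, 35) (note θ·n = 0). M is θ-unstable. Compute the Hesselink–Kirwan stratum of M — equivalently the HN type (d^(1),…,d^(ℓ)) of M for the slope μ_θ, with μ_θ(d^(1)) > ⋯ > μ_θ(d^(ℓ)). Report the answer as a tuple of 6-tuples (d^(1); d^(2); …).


Via rank(M_{q-1}∘⋯∘M_p): M ≅ I[1,6], I[3,3]^2, I[5,5], I[5,6]^2.
μ_θ-semistable layers: μ^(1)=35; μ^(2)=9; μ^(3)=-17; μ^(4)=-77/3; μ^(5)=-30

((0, 0, 0, 0, 0, 3); (0, 0, 0, 0, 4, 0); (0, 0, 2, 0, 0, 0); (0, 1, 1, 1, 0, 0); (1, 0, 0, 0, 0, 0))


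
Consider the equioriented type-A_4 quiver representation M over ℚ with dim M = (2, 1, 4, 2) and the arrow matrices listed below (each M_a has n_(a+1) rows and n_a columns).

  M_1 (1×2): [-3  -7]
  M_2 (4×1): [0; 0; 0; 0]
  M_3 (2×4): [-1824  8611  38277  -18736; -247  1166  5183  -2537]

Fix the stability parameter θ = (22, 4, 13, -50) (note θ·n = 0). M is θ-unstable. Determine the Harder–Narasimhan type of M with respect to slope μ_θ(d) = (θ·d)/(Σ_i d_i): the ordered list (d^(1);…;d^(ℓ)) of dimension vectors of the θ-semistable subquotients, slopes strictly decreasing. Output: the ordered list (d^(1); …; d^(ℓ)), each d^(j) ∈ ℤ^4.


Interval decomposition of M: I[1,1], I[1,2], I[3,3]^2, I[3,4]^2.
HN type (ℓ=3): μ^(1)=22; μ^(2)=13; μ^(3)=-37/2

((1, 0, 0, 0); (1, 1, 2, 0); (0, 0, 2, 2))


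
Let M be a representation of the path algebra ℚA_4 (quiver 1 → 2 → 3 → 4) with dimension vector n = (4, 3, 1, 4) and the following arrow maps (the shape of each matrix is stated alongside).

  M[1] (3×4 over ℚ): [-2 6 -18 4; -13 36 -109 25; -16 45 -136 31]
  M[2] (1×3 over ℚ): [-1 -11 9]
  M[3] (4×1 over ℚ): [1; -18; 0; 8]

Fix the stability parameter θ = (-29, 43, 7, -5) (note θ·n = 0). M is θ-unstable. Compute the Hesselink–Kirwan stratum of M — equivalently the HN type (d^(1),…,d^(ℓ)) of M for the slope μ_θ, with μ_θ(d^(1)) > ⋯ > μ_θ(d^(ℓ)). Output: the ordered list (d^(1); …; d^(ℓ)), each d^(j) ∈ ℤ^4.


Barcode: M ≅ I[1,1]^2, I[1,2], I[1,4], I[2,2], I[4,4]^3. HN layers by μ_θ (4 steps, strictly decreasing):
  μ^(1)=43; μ^(2)=15; μ^(3)=-5; μ^(4)=-29

((0, 2, 0, 0); (0, 1, 1, 1); (0, 0, 0, 3); (4, 0, 0, 0))


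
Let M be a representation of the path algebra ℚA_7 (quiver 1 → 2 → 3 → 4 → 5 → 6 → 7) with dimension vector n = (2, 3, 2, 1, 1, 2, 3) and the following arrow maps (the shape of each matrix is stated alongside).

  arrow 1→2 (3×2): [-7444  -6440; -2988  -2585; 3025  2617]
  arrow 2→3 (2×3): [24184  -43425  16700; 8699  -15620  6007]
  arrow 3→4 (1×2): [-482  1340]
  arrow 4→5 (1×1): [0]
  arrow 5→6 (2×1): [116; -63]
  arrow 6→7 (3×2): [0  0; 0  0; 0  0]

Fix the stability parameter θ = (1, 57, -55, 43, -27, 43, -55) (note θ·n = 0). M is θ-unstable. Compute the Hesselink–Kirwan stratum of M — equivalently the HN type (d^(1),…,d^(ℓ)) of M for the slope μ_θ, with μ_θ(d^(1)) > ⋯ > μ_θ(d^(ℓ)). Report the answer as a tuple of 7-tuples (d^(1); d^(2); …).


Barcode: M ≅ I[1,3], I[1,4], I[2,2], I[5,6], I[6,6], I[7,7]^3. HN layers by μ_θ (5 steps, strictly decreasing):
  μ^(1)=57; μ^(2)=43; μ^(3)=1; μ^(4)=-27; μ^(5)=-55

((0, 1, 0, 0, 0, 0, 0); (0, 0, 0, 1, 0, 2, 0); (2, 2, 2, 0, 0, 0, 0); (0, 0, 0, 0, 1, 0, 0); (0, 0, 0, 0, 0, 0, 3))


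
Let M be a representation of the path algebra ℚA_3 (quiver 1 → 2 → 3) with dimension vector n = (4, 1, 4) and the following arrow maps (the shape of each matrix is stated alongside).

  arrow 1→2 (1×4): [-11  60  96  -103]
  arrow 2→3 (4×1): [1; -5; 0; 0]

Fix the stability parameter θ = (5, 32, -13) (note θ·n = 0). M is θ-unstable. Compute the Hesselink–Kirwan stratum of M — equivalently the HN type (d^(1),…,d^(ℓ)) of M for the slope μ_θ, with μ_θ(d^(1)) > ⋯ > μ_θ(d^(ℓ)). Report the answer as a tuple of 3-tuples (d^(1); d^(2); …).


Interval decomposition of M: I[1,1]^3, I[1,3], I[3,3]^3.
HN type (ℓ=3): μ^(1)=19/2; μ^(2)=5; μ^(3)=-13

((0, 1, 1); (4, 0, 0); (0, 0, 3))


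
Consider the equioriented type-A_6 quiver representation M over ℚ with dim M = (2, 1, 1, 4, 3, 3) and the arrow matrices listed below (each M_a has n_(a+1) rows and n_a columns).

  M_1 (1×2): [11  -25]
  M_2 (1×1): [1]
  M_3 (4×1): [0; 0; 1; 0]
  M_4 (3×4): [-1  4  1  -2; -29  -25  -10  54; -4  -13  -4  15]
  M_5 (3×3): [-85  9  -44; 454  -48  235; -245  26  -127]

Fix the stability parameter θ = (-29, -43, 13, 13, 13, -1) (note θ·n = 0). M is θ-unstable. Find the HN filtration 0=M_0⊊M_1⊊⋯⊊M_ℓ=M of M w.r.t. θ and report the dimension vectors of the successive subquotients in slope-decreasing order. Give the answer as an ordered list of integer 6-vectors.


Interval decomposition of M: I[1,1], I[1,6], I[4,4], I[4,6]^2.
HN type (ℓ=5): μ^(1)=13; μ^(2)=19/2; μ^(3)=25/3; μ^(4)=-29; μ^(5)=-36

((0, 0, 0, 1, 0, 0); (0, 0, 1, 1, 1, 1); (0, 0, 0, 2, 2, 2); (1, 0, 0, 0, 0, 0); (1, 1, 0, 0, 0, 0))


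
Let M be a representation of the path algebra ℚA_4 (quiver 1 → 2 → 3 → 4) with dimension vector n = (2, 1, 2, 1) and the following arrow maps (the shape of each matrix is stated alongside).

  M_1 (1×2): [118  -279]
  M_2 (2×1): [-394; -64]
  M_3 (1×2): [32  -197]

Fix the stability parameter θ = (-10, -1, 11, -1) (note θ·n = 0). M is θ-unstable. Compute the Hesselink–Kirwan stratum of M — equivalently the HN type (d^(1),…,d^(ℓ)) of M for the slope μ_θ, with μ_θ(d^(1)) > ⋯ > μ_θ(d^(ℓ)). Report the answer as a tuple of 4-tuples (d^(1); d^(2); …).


Barcode: M ≅ I[1,1], I[1,3], I[3,4]. HN layers by μ_θ (4 steps, strictly decreasing):
  μ^(1)=11; μ^(2)=5; μ^(3)=-1; μ^(4)=-10

((0, 0, 1, 0); (0, 0, 1, 1); (0, 1, 0, 0); (2, 0, 0, 0))


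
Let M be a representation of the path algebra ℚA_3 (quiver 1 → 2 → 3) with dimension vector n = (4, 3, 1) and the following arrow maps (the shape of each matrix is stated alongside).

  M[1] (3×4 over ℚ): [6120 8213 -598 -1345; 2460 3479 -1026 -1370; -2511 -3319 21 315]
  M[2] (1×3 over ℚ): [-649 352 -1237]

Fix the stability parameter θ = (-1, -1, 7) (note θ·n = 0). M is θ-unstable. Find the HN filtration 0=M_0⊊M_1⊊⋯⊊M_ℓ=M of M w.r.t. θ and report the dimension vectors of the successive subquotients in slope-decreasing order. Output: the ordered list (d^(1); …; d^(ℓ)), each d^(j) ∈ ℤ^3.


Barcode: M ≅ I[1,1], I[1,2]^2, I[1,3]. HN layers by μ_θ (2 steps, strictly decreasing):
  μ^(1)=7; μ^(2)=-1

((0, 0, 1); (4, 3, 0))


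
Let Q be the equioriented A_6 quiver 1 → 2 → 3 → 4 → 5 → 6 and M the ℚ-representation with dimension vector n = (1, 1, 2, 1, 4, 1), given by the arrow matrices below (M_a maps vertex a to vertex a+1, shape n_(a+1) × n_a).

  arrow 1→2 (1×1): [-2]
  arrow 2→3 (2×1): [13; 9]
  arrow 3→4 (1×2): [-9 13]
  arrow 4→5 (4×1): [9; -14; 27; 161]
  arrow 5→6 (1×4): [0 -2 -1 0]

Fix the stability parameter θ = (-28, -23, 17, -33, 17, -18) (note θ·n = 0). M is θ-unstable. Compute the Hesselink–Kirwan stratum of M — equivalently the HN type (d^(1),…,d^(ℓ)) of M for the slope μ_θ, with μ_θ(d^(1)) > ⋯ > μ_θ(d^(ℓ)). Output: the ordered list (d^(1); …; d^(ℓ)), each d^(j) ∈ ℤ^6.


Interval decomposition of M: I[1,3], I[3,6], I[5,5]^3.
HN type (ℓ=5): μ^(1)=17; μ^(2)=-1/2; μ^(3)=-8; μ^(4)=-23; μ^(5)=-28

((0, 0, 1, 0, 3, 0); (0, 0, 0, 0, 1, 1); (0, 0, 1, 1, 0, 0); (0, 1, 0, 0, 0, 0); (1, 0, 0, 0, 0, 0))


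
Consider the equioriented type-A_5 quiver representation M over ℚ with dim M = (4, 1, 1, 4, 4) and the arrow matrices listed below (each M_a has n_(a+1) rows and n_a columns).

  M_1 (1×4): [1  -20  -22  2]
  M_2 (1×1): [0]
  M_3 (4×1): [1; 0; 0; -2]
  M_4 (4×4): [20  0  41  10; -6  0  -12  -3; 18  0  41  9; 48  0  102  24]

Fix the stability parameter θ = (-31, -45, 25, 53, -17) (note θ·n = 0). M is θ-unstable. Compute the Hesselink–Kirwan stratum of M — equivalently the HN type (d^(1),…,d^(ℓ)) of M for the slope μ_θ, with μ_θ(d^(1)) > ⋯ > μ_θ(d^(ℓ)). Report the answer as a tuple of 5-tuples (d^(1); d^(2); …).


Barcode: M ≅ I[1,1]^3, I[1,2], I[3,4], I[4,4], I[4,5]^2, I[5,5]^2. HN layers by μ_θ (6 steps, strictly decreasing):
  μ^(1)=53; μ^(2)=25; μ^(3)=18; μ^(4)=-17; μ^(5)=-31; μ^(6)=-38

((0, 0, 0, 2, 0); (0, 0, 1, 0, 0); (0, 0, 0, 2, 2); (0, 0, 0, 0, 2); (3, 0, 0, 0, 0); (1, 1, 0, 0, 0))


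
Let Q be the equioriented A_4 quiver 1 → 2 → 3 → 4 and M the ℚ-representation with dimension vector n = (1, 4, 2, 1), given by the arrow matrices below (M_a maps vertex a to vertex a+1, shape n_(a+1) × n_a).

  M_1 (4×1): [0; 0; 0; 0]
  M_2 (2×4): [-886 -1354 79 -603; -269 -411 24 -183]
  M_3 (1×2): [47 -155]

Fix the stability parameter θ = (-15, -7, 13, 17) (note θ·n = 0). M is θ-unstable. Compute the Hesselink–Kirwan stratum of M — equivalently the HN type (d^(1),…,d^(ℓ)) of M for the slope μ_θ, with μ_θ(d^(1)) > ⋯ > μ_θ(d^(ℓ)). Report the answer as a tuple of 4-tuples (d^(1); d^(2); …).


Barcode: M ≅ I[1,1], I[2,2]^2, I[2,3], I[2,4]. HN layers by μ_θ (4 steps, strictly decreasing):
  μ^(1)=17; μ^(2)=13; μ^(3)=-7; μ^(4)=-15

((0, 0, 0, 1); (0, 0, 2, 0); (0, 4, 0, 0); (1, 0, 0, 0))


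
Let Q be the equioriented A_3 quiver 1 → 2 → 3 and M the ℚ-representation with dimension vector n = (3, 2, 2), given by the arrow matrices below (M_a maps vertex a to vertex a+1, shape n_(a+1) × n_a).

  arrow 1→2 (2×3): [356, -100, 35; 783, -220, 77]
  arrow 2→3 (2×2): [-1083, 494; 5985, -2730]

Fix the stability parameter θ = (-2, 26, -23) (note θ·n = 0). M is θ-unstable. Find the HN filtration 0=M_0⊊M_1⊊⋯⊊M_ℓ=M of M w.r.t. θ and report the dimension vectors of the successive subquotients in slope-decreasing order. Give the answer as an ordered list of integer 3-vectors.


Via rank(M_{q-1}∘⋯∘M_p): M ≅ I[1,1], I[1,2], I[1,3], I[3,3].
μ_θ-semistable layers: μ^(1)=26; μ^(2)=3/2; μ^(3)=-2; μ^(4)=-23

((0, 1, 0); (0, 1, 1); (3, 0, 0); (0, 0, 1))


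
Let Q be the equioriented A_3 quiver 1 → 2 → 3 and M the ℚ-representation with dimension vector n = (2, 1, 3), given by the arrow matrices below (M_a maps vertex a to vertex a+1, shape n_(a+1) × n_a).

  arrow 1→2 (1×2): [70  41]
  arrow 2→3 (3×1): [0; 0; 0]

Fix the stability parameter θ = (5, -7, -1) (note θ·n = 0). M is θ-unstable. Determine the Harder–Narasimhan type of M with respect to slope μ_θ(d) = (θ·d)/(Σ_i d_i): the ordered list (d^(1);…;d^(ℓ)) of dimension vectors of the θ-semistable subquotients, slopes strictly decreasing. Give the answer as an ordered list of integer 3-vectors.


Barcode: M ≅ I[1,1], I[1,2], I[3,3]^3. HN layers by μ_θ (2 steps, strictly decreasing):
  μ^(1)=5; μ^(2)=-1

((1, 0, 0); (1, 1, 3))


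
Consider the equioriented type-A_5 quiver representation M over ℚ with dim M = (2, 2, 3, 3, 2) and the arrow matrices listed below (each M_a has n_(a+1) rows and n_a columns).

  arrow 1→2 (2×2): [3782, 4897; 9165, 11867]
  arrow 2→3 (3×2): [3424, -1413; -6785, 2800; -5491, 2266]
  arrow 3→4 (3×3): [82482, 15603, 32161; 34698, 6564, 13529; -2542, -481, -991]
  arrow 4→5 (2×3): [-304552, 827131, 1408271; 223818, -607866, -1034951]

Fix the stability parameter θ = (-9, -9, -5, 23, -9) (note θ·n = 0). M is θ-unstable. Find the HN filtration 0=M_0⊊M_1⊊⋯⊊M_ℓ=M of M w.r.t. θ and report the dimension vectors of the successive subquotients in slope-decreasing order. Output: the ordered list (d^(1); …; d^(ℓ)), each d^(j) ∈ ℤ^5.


Via rank(M_{q-1}∘⋯∘M_p): M ≅ I[1,3], I[1,5], I[3,5], I[4,4].
μ_θ-semistable layers: μ^(1)=23; μ^(2)=7; μ^(3)=-5; μ^(4)=-9

((0, 0, 0, 1, 0); (0, 0, 0, 2, 2); (0, 0, 3, 0, 0); (2, 2, 0, 0, 0))


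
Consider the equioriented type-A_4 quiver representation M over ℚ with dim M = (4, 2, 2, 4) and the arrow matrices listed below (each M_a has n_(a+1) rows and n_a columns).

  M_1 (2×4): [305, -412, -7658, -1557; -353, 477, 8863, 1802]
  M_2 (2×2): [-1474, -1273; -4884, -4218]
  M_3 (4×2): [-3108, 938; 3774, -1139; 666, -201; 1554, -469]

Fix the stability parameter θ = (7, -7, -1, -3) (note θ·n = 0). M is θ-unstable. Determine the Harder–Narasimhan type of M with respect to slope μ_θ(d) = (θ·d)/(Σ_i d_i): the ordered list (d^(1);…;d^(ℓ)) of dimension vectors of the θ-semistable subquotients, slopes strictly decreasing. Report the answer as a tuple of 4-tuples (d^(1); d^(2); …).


Interval decomposition of M: I[1,1]^2, I[1,2], I[1,3], I[3,4], I[4,4]^3.
HN type (ℓ=5): μ^(1)=7; μ^(2)=0; μ^(3)=-1/3; μ^(4)=-2; μ^(5)=-3

((2, 0, 0, 0); (1, 1, 0, 0); (1, 1, 1, 0); (0, 0, 1, 1); (0, 0, 0, 3))


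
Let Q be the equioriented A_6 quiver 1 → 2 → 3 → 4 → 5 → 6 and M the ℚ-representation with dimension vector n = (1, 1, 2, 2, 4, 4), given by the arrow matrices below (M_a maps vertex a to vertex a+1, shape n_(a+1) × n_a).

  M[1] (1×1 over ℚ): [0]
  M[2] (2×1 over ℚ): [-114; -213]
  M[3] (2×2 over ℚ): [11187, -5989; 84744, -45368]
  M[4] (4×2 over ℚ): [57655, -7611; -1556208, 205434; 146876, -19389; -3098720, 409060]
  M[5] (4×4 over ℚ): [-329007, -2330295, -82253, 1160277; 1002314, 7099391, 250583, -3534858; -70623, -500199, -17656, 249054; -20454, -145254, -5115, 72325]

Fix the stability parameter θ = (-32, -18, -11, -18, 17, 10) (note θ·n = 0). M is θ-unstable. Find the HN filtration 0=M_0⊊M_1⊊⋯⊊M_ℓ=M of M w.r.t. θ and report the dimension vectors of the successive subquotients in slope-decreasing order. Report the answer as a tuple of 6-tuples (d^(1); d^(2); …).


Interval decomposition of M: I[1,1], I[2,6], I[3,3], I[4,6], I[5,5], I[5,6], I[6,6].
HN type (ℓ=7): μ^(1)=17; μ^(2)=27/2; μ^(3)=10; μ^(4)=-11; μ^(5)=-29/2; μ^(6)=-18; μ^(7)=-32

((0, 0, 0, 0, 1, 0); (0, 0, 0, 0, 3, 3); (0, 0, 0, 0, 0, 1); (0, 0, 1, 0, 0, 0); (0, 0, 1, 1, 0, 0); (0, 1, 0, 1, 0, 0); (1, 0, 0, 0, 0, 0))


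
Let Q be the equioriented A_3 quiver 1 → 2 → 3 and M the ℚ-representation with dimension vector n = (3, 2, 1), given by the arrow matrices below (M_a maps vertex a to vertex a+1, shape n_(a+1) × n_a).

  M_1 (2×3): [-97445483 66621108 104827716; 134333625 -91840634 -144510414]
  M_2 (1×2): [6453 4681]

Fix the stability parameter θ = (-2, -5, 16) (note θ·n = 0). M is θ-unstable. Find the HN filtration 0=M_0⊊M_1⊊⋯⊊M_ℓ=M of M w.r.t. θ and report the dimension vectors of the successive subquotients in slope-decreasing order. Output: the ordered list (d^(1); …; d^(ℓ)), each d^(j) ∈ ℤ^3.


Interval decomposition of M: I[1,1], I[1,2], I[1,3].
HN type (ℓ=3): μ^(1)=16; μ^(2)=-2; μ^(3)=-7/2

((0, 0, 1); (1, 0, 0); (2, 2, 0))


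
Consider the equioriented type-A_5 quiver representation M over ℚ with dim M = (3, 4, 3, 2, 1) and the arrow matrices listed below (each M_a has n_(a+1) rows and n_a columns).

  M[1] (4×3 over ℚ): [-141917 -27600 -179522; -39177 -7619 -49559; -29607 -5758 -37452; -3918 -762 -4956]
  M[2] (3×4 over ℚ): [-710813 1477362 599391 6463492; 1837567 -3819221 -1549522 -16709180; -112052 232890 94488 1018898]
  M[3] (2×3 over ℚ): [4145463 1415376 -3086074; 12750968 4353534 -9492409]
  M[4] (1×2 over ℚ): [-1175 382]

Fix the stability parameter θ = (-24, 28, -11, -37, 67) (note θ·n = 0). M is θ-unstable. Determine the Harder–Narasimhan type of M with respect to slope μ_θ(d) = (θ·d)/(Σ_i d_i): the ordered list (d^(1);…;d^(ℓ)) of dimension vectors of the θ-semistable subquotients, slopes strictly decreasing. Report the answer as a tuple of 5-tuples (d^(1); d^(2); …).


Via rank(M_{q-1}∘⋯∘M_p): M ≅ I[1,2], I[1,3], I[1,5], I[2,4].
μ_θ-semistable layers: μ^(1)=67; μ^(2)=28; μ^(3)=17/2; μ^(4)=-20/3; μ^(5)=-24

((0, 0, 0, 0, 1); (0, 1, 0, 0, 0); (0, 1, 1, 0, 0); (0, 2, 2, 2, 0); (3, 0, 0, 0, 0))


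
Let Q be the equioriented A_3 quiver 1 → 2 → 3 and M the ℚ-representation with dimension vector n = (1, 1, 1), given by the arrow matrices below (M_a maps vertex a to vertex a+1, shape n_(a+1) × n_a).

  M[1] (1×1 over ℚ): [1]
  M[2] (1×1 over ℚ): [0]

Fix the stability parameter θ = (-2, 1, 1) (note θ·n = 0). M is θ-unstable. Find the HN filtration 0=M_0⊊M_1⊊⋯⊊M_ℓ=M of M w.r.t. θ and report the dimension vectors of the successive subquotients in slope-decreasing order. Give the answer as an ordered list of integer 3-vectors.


Barcode: M ≅ I[1,2], I[3,3]. HN layers by μ_θ (2 steps, strictly decreasing):
  μ^(1)=1; μ^(2)=-2

((0, 1, 1); (1, 0, 0))


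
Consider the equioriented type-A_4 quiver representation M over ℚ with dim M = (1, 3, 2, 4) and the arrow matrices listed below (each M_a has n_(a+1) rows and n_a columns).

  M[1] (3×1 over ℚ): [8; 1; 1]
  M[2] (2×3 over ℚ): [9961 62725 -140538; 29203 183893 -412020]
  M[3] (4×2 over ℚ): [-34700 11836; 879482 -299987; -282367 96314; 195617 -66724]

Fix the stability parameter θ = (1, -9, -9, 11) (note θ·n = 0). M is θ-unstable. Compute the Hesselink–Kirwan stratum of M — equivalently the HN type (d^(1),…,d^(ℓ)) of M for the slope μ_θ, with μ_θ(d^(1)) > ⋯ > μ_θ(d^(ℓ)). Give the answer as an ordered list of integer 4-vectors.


Via rank(M_{q-1}∘⋯∘M_p): M ≅ I[1,4], I[2,2], I[2,4], I[4,4]^2.
μ_θ-semistable layers: μ^(1)=11; μ^(2)=-17/3; μ^(3)=-9

((0, 0, 0, 4); (1, 1, 1, 0); (0, 2, 1, 0))


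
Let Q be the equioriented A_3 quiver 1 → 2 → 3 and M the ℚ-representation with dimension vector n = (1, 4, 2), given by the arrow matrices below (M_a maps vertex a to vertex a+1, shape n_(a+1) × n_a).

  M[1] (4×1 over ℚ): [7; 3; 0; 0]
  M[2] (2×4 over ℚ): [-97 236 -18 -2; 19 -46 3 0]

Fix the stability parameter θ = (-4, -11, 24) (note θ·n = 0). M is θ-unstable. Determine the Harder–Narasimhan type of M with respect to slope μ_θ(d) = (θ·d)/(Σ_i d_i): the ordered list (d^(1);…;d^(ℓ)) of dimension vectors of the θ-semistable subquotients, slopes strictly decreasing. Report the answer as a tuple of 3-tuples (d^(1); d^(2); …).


Barcode: M ≅ I[1,3], I[2,2]^2, I[2,3]. HN layers by μ_θ (3 steps, strictly decreasing):
  μ^(1)=24; μ^(2)=-15/2; μ^(3)=-11

((0, 0, 2); (1, 1, 0); (0, 3, 0))


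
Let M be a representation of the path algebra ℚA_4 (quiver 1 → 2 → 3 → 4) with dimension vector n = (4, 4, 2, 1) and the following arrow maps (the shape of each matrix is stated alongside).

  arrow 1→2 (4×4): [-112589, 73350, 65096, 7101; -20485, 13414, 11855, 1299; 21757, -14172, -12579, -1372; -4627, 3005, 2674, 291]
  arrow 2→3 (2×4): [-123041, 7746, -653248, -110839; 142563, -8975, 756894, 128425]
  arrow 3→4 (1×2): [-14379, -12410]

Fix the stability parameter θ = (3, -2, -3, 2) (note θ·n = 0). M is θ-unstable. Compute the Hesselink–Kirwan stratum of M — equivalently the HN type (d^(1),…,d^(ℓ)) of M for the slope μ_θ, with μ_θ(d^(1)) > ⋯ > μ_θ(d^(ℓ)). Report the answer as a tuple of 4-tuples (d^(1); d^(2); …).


Via rank(M_{q-1}∘⋯∘M_p): M ≅ I[1,2]^2, I[1,3], I[1,4].
μ_θ-semistable layers: μ^(1)=2; μ^(2)=1/2; μ^(3)=-2/3

((0, 0, 0, 1); (2, 2, 0, 0); (2, 2, 2, 0))


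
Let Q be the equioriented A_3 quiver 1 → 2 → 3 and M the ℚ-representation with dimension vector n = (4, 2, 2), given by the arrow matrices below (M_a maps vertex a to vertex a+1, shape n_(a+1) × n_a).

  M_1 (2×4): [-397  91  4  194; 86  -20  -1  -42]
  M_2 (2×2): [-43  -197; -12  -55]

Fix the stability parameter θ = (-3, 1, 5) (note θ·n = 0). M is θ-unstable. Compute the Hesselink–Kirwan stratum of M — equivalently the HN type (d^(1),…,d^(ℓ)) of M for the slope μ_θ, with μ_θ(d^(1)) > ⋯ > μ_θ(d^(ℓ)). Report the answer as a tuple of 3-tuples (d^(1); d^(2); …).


Interval decomposition of M: I[1,1]^2, I[1,3]^2.
HN type (ℓ=3): μ^(1)=5; μ^(2)=1; μ^(3)=-3

((0, 0, 2); (0, 2, 0); (4, 0, 0))


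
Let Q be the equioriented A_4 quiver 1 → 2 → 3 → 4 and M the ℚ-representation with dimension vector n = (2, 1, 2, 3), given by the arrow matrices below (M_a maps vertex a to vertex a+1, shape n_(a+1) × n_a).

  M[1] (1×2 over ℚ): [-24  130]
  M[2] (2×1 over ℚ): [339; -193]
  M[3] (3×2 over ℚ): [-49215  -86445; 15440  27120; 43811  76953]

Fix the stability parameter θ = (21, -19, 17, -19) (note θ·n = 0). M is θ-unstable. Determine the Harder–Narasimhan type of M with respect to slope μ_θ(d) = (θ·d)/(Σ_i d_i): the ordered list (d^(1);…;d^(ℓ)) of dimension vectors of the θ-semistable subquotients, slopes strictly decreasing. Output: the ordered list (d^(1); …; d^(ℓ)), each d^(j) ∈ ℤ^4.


Via rank(M_{q-1}∘⋯∘M_p): M ≅ I[1,1], I[1,3], I[3,4], I[4,4]^2.
μ_θ-semistable layers: μ^(1)=21; μ^(2)=17; μ^(3)=1; μ^(4)=-1; μ^(5)=-19

((1, 0, 0, 0); (0, 0, 1, 0); (1, 1, 0, 0); (0, 0, 1, 1); (0, 0, 0, 2))
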